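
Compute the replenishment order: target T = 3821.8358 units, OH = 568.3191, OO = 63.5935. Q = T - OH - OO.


Inventory position = OH + OO = 568.3191 + 63.5935 = 631.9126
Q = 3821.8358 - 631.9126 = 3189.9232

3189.9232 units


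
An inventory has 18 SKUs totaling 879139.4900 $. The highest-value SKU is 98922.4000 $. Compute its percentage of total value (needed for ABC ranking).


Top item = 98922.4000
Total = 879139.4900
Percentage = 98922.4000 / 879139.4900 * 100 = 11.2522

11.2522%


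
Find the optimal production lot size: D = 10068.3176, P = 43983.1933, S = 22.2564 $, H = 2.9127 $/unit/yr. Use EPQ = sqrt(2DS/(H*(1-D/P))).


1 - D/P = 1 - 0.2289 = 0.7711
H*(1-D/P) = 2.2459
2DS = 448169.0077
EPQ = sqrt(199545.8003) = 446.7055

446.7055 units


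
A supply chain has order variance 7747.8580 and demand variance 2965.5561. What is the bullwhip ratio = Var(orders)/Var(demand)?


BW = 7747.8580 / 2965.5561 = 2.6126

2.6126


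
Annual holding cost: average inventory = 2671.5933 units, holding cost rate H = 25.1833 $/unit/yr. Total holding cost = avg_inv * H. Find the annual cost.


Cost = 2671.5933 * 25.1833 = 67279.5356

67279.5356 $/yr


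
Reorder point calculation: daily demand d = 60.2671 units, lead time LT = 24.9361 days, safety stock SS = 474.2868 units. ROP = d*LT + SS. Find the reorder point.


d*LT = 60.2671 * 24.9361 = 1502.8264
ROP = 1502.8264 + 474.2868 = 1977.1132

1977.1132 units


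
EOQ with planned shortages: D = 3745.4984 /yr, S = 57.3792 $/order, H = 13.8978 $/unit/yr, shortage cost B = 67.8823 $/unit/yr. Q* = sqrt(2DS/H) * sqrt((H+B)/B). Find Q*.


sqrt(2DS/H) = 175.8628
sqrt((H+B)/B) = 1.0976
Q* = 175.8628 * 1.0976 = 193.0277

193.0277 units


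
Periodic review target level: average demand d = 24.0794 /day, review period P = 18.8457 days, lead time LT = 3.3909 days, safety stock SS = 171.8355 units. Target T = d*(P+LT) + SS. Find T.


P + LT = 22.2366
d*(P+LT) = 24.0794 * 22.2366 = 535.4440
T = 535.4440 + 171.8355 = 707.2795

707.2795 units


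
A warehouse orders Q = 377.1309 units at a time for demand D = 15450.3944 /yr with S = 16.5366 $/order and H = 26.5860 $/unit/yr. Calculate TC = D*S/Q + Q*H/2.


Ordering cost = D*S/Q = 677.4756
Holding cost = Q*H/2 = 5013.2011
TC = 677.4756 + 5013.2011 = 5690.6767

5690.6767 $/yr


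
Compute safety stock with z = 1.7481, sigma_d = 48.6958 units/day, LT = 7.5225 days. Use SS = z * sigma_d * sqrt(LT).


sqrt(LT) = sqrt(7.5225) = 2.7427
SS = 1.7481 * 48.6958 * 2.7427 = 233.4742

233.4742 units


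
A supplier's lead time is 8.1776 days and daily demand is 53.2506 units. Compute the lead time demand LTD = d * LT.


LTD = 53.2506 * 8.1776 = 435.4621

435.4621 units


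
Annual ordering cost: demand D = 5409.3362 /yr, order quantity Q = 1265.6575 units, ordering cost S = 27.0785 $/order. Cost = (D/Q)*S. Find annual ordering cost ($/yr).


Number of orders = D/Q = 4.2739
Cost = 4.2739 * 27.0785 = 115.7317

115.7317 $/yr


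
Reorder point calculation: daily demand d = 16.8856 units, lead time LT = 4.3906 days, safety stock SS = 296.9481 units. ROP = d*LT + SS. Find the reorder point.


d*LT = 16.8856 * 4.3906 = 74.1379
ROP = 74.1379 + 296.9481 = 371.0860

371.0860 units


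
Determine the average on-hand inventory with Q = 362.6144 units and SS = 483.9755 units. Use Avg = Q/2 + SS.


Q/2 = 181.3072
Avg = 181.3072 + 483.9755 = 665.2827

665.2827 units


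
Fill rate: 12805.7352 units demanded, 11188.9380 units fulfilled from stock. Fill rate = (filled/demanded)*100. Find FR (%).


FR = 11188.9380 / 12805.7352 * 100 = 87.3744

87.3744%


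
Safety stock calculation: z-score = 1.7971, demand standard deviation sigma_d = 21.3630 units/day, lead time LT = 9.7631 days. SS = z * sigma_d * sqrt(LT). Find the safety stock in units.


sqrt(LT) = sqrt(9.7631) = 3.1246
SS = 1.7971 * 21.3630 * 3.1246 = 119.9578

119.9578 units


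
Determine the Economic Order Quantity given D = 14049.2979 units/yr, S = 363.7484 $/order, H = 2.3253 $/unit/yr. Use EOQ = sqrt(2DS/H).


2*D*S = 2 * 14049.2979 * 363.7484 = 10220819.2645
2*D*S/H = 4395484.1373
EOQ = sqrt(4395484.1373) = 2096.5410

2096.5410 units


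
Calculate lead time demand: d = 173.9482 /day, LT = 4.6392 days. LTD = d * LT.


LTD = 173.9482 * 4.6392 = 806.9805

806.9805 units


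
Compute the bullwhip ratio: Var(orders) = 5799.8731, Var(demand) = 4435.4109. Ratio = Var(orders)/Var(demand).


BW = 5799.8731 / 4435.4109 = 1.3076

1.3076


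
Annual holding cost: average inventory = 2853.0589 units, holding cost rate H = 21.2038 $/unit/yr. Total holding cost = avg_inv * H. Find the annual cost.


Cost = 2853.0589 * 21.2038 = 60495.6903

60495.6903 $/yr


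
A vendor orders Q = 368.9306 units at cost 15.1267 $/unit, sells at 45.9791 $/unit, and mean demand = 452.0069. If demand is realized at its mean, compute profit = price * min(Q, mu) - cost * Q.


Sales at mu = min(368.9306, 452.0069) = 368.9306
Revenue = 45.9791 * 368.9306 = 16963.0970
Total cost = 15.1267 * 368.9306 = 5580.7025
Profit = 16963.0970 - 5580.7025 = 11382.3944

11382.3944 $


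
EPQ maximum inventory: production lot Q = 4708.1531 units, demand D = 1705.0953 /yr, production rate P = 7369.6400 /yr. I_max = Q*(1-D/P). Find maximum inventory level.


D/P = 0.2314
1 - D/P = 0.7686
I_max = 4708.1531 * 0.7686 = 3618.8394

3618.8394 units


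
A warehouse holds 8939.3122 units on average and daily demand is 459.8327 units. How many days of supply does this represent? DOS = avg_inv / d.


DOS = 8939.3122 / 459.8327 = 19.4404

19.4404 days


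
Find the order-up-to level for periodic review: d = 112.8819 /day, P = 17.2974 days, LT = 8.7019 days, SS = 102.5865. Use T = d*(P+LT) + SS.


P + LT = 25.9993
d*(P+LT) = 112.8819 * 25.9993 = 2934.8504
T = 2934.8504 + 102.5865 = 3037.4369

3037.4369 units


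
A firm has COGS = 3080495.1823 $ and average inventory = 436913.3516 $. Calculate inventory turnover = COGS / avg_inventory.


Turnover = 3080495.1823 / 436913.3516 = 7.0506

7.0506


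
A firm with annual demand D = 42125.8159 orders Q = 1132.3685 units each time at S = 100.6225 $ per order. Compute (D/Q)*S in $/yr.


Number of orders = D/Q = 37.2015
Cost = 37.2015 * 100.6225 = 3743.3087

3743.3087 $/yr


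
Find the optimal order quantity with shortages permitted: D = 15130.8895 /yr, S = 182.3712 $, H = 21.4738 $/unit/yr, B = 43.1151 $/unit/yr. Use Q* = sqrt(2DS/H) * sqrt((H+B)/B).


sqrt(2DS/H) = 506.9567
sqrt((H+B)/B) = 1.2240
Q* = 506.9567 * 1.2240 = 620.4905

620.4905 units


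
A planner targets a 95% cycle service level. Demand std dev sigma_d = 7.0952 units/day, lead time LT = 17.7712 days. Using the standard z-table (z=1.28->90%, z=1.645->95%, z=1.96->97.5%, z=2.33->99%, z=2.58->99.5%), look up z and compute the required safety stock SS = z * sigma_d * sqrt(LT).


From the table, SL = 95% corresponds to z = 1.645
sqrt(LT) = sqrt(17.7712) = 4.2156
SS = 1.645 * 7.0952 * 4.2156 = 49.2027

49.2027 units


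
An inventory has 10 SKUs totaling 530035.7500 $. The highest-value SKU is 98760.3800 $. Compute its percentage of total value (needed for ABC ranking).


Top item = 98760.3800
Total = 530035.7500
Percentage = 98760.3800 / 530035.7500 * 100 = 18.6328

18.6328%


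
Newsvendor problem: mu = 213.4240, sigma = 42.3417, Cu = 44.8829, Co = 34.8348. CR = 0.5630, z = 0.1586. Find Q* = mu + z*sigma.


CR = Cu/(Cu+Co) = 44.8829/(44.8829+34.8348) = 0.5630
z = 0.1586
Q* = 213.4240 + 0.1586 * 42.3417 = 220.1394

220.1394 units


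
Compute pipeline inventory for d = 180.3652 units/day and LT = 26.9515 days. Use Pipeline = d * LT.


Pipeline = 180.3652 * 26.9515 = 4861.1127

4861.1127 units


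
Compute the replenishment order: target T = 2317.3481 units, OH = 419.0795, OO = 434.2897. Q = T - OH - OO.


Inventory position = OH + OO = 419.0795 + 434.2897 = 853.3692
Q = 2317.3481 - 853.3692 = 1463.9789

1463.9789 units


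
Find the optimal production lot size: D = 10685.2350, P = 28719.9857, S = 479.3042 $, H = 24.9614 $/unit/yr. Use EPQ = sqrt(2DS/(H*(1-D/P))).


1 - D/P = 1 - 0.3720 = 0.6280
H*(1-D/P) = 15.6745
2DS = 10242956.0270
EPQ = sqrt(653477.2075) = 808.3794

808.3794 units


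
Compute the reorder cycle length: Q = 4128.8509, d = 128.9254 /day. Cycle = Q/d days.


Cycle = 4128.8509 / 128.9254 = 32.0251

32.0251 days


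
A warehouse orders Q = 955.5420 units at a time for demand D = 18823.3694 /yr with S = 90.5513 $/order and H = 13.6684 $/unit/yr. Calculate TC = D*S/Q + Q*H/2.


Ordering cost = D*S/Q = 1783.7840
Holding cost = Q*H/2 = 6530.3651
TC = 1783.7840 + 6530.3651 = 8314.1492

8314.1492 $/yr


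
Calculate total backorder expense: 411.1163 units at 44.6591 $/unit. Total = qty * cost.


Total = 411.1163 * 44.6591 = 18360.0840

18360.0840 $


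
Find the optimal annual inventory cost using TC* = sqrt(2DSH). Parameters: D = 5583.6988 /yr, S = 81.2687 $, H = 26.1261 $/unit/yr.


2*D*S*H = 23711000.3203
TC* = sqrt(23711000.3203) = 4869.3942

4869.3942 $/yr


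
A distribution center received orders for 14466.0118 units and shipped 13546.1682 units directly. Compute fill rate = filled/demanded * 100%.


FR = 13546.1682 / 14466.0118 * 100 = 93.6413

93.6413%


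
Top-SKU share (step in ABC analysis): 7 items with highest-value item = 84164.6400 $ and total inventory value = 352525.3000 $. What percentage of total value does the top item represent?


Top item = 84164.6400
Total = 352525.3000
Percentage = 84164.6400 / 352525.3000 * 100 = 23.8748

23.8748%


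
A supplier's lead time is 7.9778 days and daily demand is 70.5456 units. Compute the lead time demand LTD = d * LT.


LTD = 70.5456 * 7.9778 = 562.7987

562.7987 units


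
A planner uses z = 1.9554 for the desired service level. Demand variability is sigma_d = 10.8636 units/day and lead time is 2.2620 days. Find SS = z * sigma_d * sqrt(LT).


sqrt(LT) = sqrt(2.2620) = 1.5040
SS = 1.9554 * 10.8636 * 1.5040 = 31.9489

31.9489 units


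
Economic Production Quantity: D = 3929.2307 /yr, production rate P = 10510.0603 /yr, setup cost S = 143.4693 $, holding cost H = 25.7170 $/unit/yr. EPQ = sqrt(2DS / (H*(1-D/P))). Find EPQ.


1 - D/P = 1 - 0.3739 = 0.6261
H*(1-D/P) = 16.1026
2DS = 1127447.9561
EPQ = sqrt(70016.5586) = 264.6064

264.6064 units


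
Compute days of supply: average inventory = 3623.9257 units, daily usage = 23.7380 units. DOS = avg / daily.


DOS = 3623.9257 / 23.7380 = 152.6635

152.6635 days


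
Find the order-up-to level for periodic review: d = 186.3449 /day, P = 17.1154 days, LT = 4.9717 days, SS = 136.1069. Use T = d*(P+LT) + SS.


P + LT = 22.0871
d*(P+LT) = 186.3449 * 22.0871 = 4115.8184
T = 4115.8184 + 136.1069 = 4251.9253

4251.9253 units


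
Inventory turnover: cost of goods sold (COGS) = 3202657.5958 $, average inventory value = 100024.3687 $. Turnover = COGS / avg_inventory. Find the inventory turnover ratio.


Turnover = 3202657.5958 / 100024.3687 = 32.0188

32.0188


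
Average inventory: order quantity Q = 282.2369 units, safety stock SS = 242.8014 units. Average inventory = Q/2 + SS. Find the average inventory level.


Q/2 = 141.1184
Avg = 141.1184 + 242.8014 = 383.9198

383.9198 units


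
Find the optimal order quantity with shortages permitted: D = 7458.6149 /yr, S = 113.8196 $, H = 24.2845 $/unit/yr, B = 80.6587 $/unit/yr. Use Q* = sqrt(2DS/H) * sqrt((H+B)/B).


sqrt(2DS/H) = 264.4162
sqrt((H+B)/B) = 1.1406
Q* = 264.4162 * 1.1406 = 301.6057

301.6057 units


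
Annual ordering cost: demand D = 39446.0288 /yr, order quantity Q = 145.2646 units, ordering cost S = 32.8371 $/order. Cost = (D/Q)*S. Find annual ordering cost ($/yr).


Number of orders = D/Q = 271.5461
Cost = 271.5461 * 32.8371 = 8916.7849

8916.7849 $/yr


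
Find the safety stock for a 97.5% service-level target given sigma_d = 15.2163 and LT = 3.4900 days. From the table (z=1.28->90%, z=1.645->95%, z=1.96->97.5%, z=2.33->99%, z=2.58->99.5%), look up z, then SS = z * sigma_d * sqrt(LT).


From the table, SL = 97.5% corresponds to z = 1.96
sqrt(LT) = sqrt(3.4900) = 1.8682
SS = 1.96 * 15.2163 * 1.8682 = 55.7157

55.7157 units


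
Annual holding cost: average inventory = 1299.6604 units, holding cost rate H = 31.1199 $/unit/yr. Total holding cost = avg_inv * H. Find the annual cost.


Cost = 1299.6604 * 31.1199 = 40445.3017

40445.3017 $/yr


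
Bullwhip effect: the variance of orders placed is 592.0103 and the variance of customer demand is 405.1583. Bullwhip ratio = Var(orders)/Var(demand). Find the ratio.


BW = 592.0103 / 405.1583 = 1.4612

1.4612


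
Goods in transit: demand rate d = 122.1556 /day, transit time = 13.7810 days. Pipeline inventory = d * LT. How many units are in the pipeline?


Pipeline = 122.1556 * 13.7810 = 1683.4263

1683.4263 units


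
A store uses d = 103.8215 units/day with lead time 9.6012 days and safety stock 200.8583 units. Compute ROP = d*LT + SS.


d*LT = 103.8215 * 9.6012 = 996.8110
ROP = 996.8110 + 200.8583 = 1197.6693

1197.6693 units


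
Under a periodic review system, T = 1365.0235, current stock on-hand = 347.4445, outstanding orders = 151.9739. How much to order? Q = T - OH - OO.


Inventory position = OH + OO = 347.4445 + 151.9739 = 499.4184
Q = 1365.0235 - 499.4184 = 865.6051

865.6051 units


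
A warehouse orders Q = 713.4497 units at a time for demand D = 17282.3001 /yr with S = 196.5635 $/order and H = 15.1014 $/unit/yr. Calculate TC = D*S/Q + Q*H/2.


Ordering cost = D*S/Q = 4761.4701
Holding cost = Q*H/2 = 5387.0446
TC = 4761.4701 + 5387.0446 = 10148.5147

10148.5147 $/yr


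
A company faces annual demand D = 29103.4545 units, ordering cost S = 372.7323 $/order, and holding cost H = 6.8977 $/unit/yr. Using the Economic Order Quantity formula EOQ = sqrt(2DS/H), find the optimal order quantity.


2*D*S = 2 * 29103.4545 * 372.7323 = 21695595.0675
2*D*S/H = 3145337.5861
EOQ = sqrt(3145337.5861) = 1773.5100

1773.5100 units


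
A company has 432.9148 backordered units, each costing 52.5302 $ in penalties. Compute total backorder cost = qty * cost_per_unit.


Total = 432.9148 * 52.5302 = 22741.1010

22741.1010 $


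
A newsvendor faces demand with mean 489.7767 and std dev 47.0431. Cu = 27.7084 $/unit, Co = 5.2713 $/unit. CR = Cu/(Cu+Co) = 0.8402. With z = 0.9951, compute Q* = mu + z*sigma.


CR = Cu/(Cu+Co) = 27.7084/(27.7084+5.2713) = 0.8402
z = 0.9951
Q* = 489.7767 + 0.9951 * 47.0431 = 536.5893

536.5893 units


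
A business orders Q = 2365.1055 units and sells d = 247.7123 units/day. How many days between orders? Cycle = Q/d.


Cycle = 2365.1055 / 247.7123 = 9.5478

9.5478 days


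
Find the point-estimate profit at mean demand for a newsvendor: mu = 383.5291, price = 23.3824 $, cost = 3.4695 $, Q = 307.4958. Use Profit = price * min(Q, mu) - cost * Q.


Sales at mu = min(307.4958, 383.5291) = 307.4958
Revenue = 23.3824 * 307.4958 = 7189.9898
Total cost = 3.4695 * 307.4958 = 1066.8567
Profit = 7189.9898 - 1066.8567 = 6123.1331

6123.1331 $


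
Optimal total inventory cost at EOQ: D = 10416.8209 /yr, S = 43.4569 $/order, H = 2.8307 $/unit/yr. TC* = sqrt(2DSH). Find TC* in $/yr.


2*D*S*H = 2562818.0878
TC* = sqrt(2562818.0878) = 1600.8804

1600.8804 $/yr


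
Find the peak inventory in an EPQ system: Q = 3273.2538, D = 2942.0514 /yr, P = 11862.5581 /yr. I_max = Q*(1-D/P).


D/P = 0.2480
1 - D/P = 0.7520
I_max = 3273.2538 * 0.7520 = 2461.4491

2461.4491 units


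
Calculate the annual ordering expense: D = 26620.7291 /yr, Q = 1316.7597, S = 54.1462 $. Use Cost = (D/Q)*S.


Number of orders = D/Q = 20.2168
Cost = 20.2168 * 54.1462 = 1094.6654

1094.6654 $/yr


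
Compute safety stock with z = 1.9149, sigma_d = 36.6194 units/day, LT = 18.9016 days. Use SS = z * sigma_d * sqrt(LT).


sqrt(LT) = sqrt(18.9016) = 4.3476
SS = 1.9149 * 36.6194 * 4.3476 = 304.8643

304.8643 units


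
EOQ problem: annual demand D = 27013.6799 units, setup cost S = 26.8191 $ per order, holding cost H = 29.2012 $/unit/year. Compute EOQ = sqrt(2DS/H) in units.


2*D*S = 2 * 27013.6799 * 26.8191 = 1448965.1652
2*D*S/H = 49620.0555
EOQ = sqrt(49620.0555) = 222.7556

222.7556 units


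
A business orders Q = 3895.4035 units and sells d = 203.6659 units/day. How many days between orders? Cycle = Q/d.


Cycle = 3895.4035 / 203.6659 = 19.1264

19.1264 days


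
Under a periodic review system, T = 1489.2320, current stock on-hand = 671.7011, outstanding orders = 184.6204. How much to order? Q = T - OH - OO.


Inventory position = OH + OO = 671.7011 + 184.6204 = 856.3215
Q = 1489.2320 - 856.3215 = 632.9105

632.9105 units


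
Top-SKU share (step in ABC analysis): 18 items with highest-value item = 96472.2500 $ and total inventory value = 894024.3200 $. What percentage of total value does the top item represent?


Top item = 96472.2500
Total = 894024.3200
Percentage = 96472.2500 / 894024.3200 * 100 = 10.7908

10.7908%


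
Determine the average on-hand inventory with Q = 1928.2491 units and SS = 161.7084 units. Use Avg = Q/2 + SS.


Q/2 = 964.1245
Avg = 964.1245 + 161.7084 = 1125.8329

1125.8329 units


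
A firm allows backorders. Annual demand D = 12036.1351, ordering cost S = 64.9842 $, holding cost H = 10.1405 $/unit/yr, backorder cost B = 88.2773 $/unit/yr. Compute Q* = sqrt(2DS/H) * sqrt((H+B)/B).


sqrt(2DS/H) = 392.7650
sqrt((H+B)/B) = 1.0559
Q* = 392.7650 * 1.0559 = 414.7105

414.7105 units


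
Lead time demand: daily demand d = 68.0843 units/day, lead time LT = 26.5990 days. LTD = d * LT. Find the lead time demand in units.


LTD = 68.0843 * 26.5990 = 1810.9743

1810.9743 units


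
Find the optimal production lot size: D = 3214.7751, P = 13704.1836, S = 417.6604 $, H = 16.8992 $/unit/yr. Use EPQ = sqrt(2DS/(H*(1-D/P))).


1 - D/P = 1 - 0.2346 = 0.7654
H*(1-D/P) = 12.9349
2DS = 2685368.5084
EPQ = sqrt(207606.0069) = 455.6380

455.6380 units


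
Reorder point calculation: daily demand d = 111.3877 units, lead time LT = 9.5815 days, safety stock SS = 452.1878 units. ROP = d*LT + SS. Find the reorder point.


d*LT = 111.3877 * 9.5815 = 1067.2612
ROP = 1067.2612 + 452.1878 = 1519.4490

1519.4490 units


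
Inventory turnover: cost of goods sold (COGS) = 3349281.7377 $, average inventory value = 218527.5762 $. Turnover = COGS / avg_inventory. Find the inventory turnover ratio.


Turnover = 3349281.7377 / 218527.5762 = 15.3266

15.3266


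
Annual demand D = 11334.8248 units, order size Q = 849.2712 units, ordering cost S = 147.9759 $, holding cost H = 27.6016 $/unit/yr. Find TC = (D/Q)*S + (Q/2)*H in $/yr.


Ordering cost = D*S/Q = 1974.9650
Holding cost = Q*H/2 = 11720.6220
TC = 1974.9650 + 11720.6220 = 13695.5870

13695.5870 $/yr


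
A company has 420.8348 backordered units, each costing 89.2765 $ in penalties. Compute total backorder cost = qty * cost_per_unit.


Total = 420.8348 * 89.2765 = 37570.6580

37570.6580 $


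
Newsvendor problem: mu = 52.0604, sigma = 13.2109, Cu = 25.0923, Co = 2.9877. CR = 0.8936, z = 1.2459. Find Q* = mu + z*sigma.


CR = Cu/(Cu+Co) = 25.0923/(25.0923+2.9877) = 0.8936
z = 1.2459
Q* = 52.0604 + 1.2459 * 13.2109 = 68.5199

68.5199 units


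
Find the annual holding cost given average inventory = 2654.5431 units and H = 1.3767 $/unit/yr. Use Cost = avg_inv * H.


Cost = 2654.5431 * 1.3767 = 3654.5095

3654.5095 $/yr


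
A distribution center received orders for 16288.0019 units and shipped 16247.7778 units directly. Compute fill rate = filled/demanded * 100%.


FR = 16247.7778 / 16288.0019 * 100 = 99.7530

99.7530%


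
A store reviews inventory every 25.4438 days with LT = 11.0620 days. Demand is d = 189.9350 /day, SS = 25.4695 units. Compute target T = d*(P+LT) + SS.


P + LT = 36.5058
d*(P+LT) = 189.9350 * 36.5058 = 6933.7291
T = 6933.7291 + 25.4695 = 6959.1986

6959.1986 units


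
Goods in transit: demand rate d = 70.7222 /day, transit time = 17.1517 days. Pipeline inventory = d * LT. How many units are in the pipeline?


Pipeline = 70.7222 * 17.1517 = 1213.0060

1213.0060 units


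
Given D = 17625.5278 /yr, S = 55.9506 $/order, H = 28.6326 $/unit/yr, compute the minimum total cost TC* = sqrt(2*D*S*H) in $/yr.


2*D*S*H = 56472584.1050
TC* = sqrt(56472584.1050) = 7514.8243

7514.8243 $/yr


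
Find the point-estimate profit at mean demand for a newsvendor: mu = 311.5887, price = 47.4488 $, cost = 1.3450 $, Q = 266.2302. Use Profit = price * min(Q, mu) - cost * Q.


Sales at mu = min(266.2302, 311.5887) = 266.2302
Revenue = 47.4488 * 266.2302 = 12632.3035
Total cost = 1.3450 * 266.2302 = 358.0796
Profit = 12632.3035 - 358.0796 = 12274.2239

12274.2239 $


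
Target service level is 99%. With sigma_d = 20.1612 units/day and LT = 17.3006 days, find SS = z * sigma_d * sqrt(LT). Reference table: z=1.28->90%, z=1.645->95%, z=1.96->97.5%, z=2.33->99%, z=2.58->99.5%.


From the table, SL = 99% corresponds to z = 2.33
sqrt(LT) = sqrt(17.3006) = 4.1594
SS = 2.33 * 20.1612 * 4.1594 = 195.3902

195.3902 units


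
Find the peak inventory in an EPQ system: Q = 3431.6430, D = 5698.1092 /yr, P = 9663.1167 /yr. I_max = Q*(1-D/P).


D/P = 0.5897
1 - D/P = 0.4103
I_max = 3431.6430 * 0.4103 = 1408.0851

1408.0851 units


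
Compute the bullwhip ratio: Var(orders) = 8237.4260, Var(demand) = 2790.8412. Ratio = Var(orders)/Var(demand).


BW = 8237.4260 / 2790.8412 = 2.9516

2.9516


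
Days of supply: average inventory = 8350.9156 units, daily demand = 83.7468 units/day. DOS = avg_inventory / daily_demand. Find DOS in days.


DOS = 8350.9156 / 83.7468 = 99.7162

99.7162 days


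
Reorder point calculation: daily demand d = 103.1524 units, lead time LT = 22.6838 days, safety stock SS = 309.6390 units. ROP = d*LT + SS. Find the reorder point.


d*LT = 103.1524 * 22.6838 = 2339.8884
ROP = 2339.8884 + 309.6390 = 2649.5274

2649.5274 units


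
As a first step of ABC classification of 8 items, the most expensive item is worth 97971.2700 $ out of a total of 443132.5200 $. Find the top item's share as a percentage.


Top item = 97971.2700
Total = 443132.5200
Percentage = 97971.2700 / 443132.5200 * 100 = 22.1088

22.1088%


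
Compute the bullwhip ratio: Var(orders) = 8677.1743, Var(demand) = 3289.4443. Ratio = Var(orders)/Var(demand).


BW = 8677.1743 / 3289.4443 = 2.6379

2.6379


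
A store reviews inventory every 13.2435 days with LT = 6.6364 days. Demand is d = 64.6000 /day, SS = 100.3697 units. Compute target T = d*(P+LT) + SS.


P + LT = 19.8799
d*(P+LT) = 64.6000 * 19.8799 = 1284.2415
T = 1284.2415 + 100.3697 = 1384.6112

1384.6112 units


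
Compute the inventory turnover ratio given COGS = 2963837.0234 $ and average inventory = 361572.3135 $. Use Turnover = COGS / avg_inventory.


Turnover = 2963837.0234 / 361572.3135 = 8.1971

8.1971


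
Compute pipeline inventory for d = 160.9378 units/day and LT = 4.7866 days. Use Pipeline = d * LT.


Pipeline = 160.9378 * 4.7866 = 770.3449

770.3449 units


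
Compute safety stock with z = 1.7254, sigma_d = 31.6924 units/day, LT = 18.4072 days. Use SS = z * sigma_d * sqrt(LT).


sqrt(LT) = sqrt(18.4072) = 4.2904
SS = 1.7254 * 31.6924 * 4.2904 = 234.6058

234.6058 units


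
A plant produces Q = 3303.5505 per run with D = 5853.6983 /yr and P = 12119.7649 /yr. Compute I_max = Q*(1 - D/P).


D/P = 0.4830
1 - D/P = 0.5170
I_max = 3303.5505 * 0.5170 = 1707.9760

1707.9760 units


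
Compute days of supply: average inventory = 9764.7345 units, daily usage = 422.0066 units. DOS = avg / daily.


DOS = 9764.7345 / 422.0066 = 23.1388

23.1388 days


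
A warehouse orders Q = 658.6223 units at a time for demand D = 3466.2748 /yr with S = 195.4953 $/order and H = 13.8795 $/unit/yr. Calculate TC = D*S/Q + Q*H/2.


Ordering cost = D*S/Q = 1028.8756
Holding cost = Q*H/2 = 4570.6741
TC = 1028.8756 + 4570.6741 = 5599.5497

5599.5497 $/yr


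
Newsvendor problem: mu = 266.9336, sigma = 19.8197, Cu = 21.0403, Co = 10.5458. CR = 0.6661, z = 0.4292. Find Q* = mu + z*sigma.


CR = Cu/(Cu+Co) = 21.0403/(21.0403+10.5458) = 0.6661
z = 0.4292
Q* = 266.9336 + 0.4292 * 19.8197 = 275.4402

275.4402 units


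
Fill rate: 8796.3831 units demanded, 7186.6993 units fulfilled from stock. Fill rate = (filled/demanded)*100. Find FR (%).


FR = 7186.6993 / 8796.3831 * 100 = 81.7006

81.7006%


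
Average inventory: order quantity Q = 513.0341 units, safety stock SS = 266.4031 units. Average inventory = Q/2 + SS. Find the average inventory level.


Q/2 = 256.5170
Avg = 256.5170 + 266.4031 = 522.9201

522.9201 units


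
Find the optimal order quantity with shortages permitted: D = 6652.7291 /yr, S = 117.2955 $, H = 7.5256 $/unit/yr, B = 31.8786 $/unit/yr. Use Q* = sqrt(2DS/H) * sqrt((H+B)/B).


sqrt(2DS/H) = 455.3916
sqrt((H+B)/B) = 1.1118
Q* = 455.3916 * 1.1118 = 506.2985

506.2985 units


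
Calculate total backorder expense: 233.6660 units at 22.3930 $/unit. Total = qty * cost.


Total = 233.6660 * 22.3930 = 5232.4827

5232.4827 $


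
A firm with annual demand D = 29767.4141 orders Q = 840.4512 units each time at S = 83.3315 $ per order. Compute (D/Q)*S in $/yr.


Number of orders = D/Q = 35.4184
Cost = 35.4184 * 83.3315 = 2951.4662

2951.4662 $/yr


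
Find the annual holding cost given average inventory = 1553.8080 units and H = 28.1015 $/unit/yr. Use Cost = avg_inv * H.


Cost = 1553.8080 * 28.1015 = 43664.3355

43664.3355 $/yr


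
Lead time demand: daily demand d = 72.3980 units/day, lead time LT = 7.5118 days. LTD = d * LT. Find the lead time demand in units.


LTD = 72.3980 * 7.5118 = 543.8393

543.8393 units


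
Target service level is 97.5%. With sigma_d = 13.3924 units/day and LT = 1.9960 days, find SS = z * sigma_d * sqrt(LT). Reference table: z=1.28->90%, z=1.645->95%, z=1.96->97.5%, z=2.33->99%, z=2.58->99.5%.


From the table, SL = 97.5% corresponds to z = 1.96
sqrt(LT) = sqrt(1.9960) = 1.4128
SS = 1.96 * 13.3924 * 1.4128 = 37.0847

37.0847 units


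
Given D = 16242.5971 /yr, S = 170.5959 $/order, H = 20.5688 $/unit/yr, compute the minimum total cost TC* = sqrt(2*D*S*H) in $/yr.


2*D*S*H = 113989017.9518
TC* = sqrt(113989017.9518) = 10676.5640

10676.5640 $/yr


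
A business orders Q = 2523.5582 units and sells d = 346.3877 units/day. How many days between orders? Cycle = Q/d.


Cycle = 2523.5582 / 346.3877 = 7.2854

7.2854 days


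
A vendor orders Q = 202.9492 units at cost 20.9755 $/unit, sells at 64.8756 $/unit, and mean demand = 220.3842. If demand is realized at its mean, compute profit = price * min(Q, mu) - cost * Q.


Sales at mu = min(202.9492, 220.3842) = 202.9492
Revenue = 64.8756 * 202.9492 = 13166.4511
Total cost = 20.9755 * 202.9492 = 4256.9609
Profit = 13166.4511 - 4256.9609 = 8909.4902

8909.4902 $


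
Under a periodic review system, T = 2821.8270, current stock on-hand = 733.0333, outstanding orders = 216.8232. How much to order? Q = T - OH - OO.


Inventory position = OH + OO = 733.0333 + 216.8232 = 949.8565
Q = 2821.8270 - 949.8565 = 1871.9705

1871.9705 units


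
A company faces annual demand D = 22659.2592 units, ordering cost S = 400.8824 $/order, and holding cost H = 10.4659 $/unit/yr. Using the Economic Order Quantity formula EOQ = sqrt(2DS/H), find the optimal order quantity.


2*D*S = 2 * 22659.2592 * 400.8824 = 18167396.4206
2*D*S/H = 1735865.6609
EOQ = sqrt(1735865.6609) = 1317.5225

1317.5225 units


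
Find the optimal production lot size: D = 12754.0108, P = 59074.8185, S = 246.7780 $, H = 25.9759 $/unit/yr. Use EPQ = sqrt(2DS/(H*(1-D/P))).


1 - D/P = 1 - 0.2159 = 0.7841
H*(1-D/P) = 20.3678
2DS = 6294818.5544
EPQ = sqrt(309057.2137) = 555.9291

555.9291 units


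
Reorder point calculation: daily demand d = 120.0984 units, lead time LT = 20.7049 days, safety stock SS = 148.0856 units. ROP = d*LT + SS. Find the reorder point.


d*LT = 120.0984 * 20.7049 = 2486.6254
ROP = 2486.6254 + 148.0856 = 2634.7110

2634.7110 units


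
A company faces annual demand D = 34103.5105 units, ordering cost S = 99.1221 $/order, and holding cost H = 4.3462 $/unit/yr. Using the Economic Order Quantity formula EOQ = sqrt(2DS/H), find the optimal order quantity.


2*D*S = 2 * 34103.5105 * 99.1221 = 6760823.1563
2*D*S/H = 1555571.1095
EOQ = sqrt(1555571.1095) = 1247.2254

1247.2254 units


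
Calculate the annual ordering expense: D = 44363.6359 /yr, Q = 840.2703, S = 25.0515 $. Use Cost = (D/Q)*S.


Number of orders = D/Q = 52.7969
Cost = 52.7969 * 25.0515 = 1322.6406

1322.6406 $/yr


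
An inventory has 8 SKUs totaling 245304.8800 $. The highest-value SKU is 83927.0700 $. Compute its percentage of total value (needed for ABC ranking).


Top item = 83927.0700
Total = 245304.8800
Percentage = 83927.0700 / 245304.8800 * 100 = 34.2134

34.2134%


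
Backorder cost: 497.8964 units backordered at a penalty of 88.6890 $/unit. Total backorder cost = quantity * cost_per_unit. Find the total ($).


Total = 497.8964 * 88.6890 = 44157.9338

44157.9338 $


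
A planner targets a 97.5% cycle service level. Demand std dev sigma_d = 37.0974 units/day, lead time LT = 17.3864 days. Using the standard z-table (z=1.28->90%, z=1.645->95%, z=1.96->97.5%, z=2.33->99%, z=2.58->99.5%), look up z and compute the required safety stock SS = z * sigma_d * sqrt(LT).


From the table, SL = 97.5% corresponds to z = 1.96
sqrt(LT) = sqrt(17.3864) = 4.1697
SS = 1.96 * 37.0974 * 4.1697 = 303.1827

303.1827 units


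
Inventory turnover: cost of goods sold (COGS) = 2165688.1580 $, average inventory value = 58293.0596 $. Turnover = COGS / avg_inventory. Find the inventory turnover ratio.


Turnover = 2165688.1580 / 58293.0596 = 37.1517

37.1517


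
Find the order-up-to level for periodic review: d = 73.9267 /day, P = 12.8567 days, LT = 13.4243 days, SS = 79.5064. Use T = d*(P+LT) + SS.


P + LT = 26.2810
d*(P+LT) = 73.9267 * 26.2810 = 1942.8676
T = 1942.8676 + 79.5064 = 2022.3740

2022.3740 units


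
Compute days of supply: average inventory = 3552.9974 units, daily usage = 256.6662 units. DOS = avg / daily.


DOS = 3552.9974 / 256.6662 = 13.8429

13.8429 days


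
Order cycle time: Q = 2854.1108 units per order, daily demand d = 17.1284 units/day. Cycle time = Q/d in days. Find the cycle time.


Cycle = 2854.1108 / 17.1284 = 166.6303

166.6303 days


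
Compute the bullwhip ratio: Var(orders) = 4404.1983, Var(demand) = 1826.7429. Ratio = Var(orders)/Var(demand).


BW = 4404.1983 / 1826.7429 = 2.4110

2.4110


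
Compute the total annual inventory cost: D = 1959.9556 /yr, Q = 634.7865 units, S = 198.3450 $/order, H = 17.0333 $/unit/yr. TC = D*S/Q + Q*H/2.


Ordering cost = D*S/Q = 612.4065
Holding cost = Q*H/2 = 5406.2544
TC = 612.4065 + 5406.2544 = 6018.6610

6018.6610 $/yr


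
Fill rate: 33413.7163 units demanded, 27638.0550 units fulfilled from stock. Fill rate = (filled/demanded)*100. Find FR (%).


FR = 27638.0550 / 33413.7163 * 100 = 82.7147

82.7147%


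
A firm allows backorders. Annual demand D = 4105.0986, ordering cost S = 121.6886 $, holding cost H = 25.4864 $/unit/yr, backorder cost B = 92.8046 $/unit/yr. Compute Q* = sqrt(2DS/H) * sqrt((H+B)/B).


sqrt(2DS/H) = 197.9919
sqrt((H+B)/B) = 1.1290
Q* = 197.9919 * 1.1290 = 223.5314

223.5314 units


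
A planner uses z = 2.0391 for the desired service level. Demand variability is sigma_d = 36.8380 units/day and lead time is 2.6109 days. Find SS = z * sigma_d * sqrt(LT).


sqrt(LT) = sqrt(2.6109) = 1.6158
SS = 2.0391 * 36.8380 * 1.6158 = 121.3751

121.3751 units


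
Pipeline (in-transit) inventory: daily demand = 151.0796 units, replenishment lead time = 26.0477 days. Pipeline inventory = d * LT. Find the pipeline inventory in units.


Pipeline = 151.0796 * 26.0477 = 3935.2761

3935.2761 units


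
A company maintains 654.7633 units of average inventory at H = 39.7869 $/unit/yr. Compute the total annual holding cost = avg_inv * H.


Cost = 654.7633 * 39.7869 = 26051.0019

26051.0019 $/yr


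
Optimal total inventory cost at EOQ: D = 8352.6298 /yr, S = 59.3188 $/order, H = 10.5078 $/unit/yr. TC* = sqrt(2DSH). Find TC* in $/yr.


2*D*S*H = 10412556.8086
TC* = sqrt(10412556.8086) = 3226.8494

3226.8494 $/yr


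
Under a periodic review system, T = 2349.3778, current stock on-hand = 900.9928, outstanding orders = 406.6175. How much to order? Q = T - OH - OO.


Inventory position = OH + OO = 900.9928 + 406.6175 = 1307.6103
Q = 2349.3778 - 1307.6103 = 1041.7675

1041.7675 units


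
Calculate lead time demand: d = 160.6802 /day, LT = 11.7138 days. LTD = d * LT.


LTD = 160.6802 * 11.7138 = 1882.1757

1882.1757 units


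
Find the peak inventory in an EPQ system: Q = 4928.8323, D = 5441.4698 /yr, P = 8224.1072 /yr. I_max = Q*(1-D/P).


D/P = 0.6616
1 - D/P = 0.3384
I_max = 4928.8323 * 0.3384 = 1667.6768

1667.6768 units


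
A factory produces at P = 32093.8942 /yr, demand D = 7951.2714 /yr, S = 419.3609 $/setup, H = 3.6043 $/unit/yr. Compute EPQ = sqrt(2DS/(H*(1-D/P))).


1 - D/P = 1 - 0.2478 = 0.7522
H*(1-D/P) = 2.7113
2DS = 6668904.6609
EPQ = sqrt(2459639.9845) = 1568.3239

1568.3239 units


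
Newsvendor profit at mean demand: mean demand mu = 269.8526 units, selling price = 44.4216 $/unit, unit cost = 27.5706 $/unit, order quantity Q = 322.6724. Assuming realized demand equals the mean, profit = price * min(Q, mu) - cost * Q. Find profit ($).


Sales at mu = min(322.6724, 269.8526) = 269.8526
Revenue = 44.4216 * 269.8526 = 11987.2843
Total cost = 27.5706 * 322.6724 = 8896.2717
Profit = 11987.2843 - 8896.2717 = 3091.0126

3091.0126 $


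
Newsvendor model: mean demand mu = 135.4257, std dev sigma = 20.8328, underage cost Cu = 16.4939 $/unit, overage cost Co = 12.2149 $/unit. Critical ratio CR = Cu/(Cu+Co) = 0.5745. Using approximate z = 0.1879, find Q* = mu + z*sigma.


CR = Cu/(Cu+Co) = 16.4939/(16.4939+12.2149) = 0.5745
z = 0.1879
Q* = 135.4257 + 0.1879 * 20.8328 = 139.3402

139.3402 units


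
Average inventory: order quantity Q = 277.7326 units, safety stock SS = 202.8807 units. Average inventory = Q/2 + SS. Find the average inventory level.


Q/2 = 138.8663
Avg = 138.8663 + 202.8807 = 341.7470

341.7470 units


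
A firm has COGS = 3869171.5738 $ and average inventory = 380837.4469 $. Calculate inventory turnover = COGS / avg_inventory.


Turnover = 3869171.5738 / 380837.4469 = 10.1596

10.1596


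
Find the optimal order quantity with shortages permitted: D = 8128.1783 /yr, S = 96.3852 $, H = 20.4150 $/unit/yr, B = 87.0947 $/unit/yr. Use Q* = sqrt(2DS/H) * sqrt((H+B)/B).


sqrt(2DS/H) = 277.0398
sqrt((H+B)/B) = 1.1110
Q* = 277.0398 * 1.1110 = 307.8010

307.8010 units


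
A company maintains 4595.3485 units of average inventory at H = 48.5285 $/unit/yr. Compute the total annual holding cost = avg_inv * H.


Cost = 4595.3485 * 48.5285 = 223005.3697

223005.3697 $/yr


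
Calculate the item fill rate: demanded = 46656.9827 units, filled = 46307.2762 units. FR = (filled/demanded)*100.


FR = 46307.2762 / 46656.9827 * 100 = 99.2505

99.2505%


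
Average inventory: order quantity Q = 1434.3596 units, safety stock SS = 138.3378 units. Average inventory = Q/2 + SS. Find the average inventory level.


Q/2 = 717.1798
Avg = 717.1798 + 138.3378 = 855.5176

855.5176 units


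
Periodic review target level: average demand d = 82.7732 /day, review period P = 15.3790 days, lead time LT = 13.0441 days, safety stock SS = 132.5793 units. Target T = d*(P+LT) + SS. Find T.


P + LT = 28.4231
d*(P+LT) = 82.7732 * 28.4231 = 2352.6709
T = 2352.6709 + 132.5793 = 2485.2502

2485.2502 units


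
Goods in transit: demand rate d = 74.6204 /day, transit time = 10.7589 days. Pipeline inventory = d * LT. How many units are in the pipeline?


Pipeline = 74.6204 * 10.7589 = 802.8334

802.8334 units


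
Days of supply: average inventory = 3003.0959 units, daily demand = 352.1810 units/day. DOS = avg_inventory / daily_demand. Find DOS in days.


DOS = 3003.0959 / 352.1810 = 8.5271

8.5271 days


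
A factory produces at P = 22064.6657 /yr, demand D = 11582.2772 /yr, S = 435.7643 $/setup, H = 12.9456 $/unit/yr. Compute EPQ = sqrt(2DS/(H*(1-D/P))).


1 - D/P = 1 - 0.5249 = 0.4751
H*(1-D/P) = 6.1501
2DS = 10094285.8329
EPQ = sqrt(1641309.6188) = 1281.1361

1281.1361 units


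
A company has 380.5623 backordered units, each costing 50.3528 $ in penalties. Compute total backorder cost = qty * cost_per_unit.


Total = 380.5623 * 50.3528 = 19162.3774

19162.3774 $


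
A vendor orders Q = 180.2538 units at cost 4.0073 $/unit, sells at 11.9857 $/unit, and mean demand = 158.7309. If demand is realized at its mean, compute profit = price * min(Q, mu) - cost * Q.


Sales at mu = min(180.2538, 158.7309) = 158.7309
Revenue = 11.9857 * 158.7309 = 1902.5009
Total cost = 4.0073 * 180.2538 = 722.3311
Profit = 1902.5009 - 722.3311 = 1180.1699

1180.1699 $


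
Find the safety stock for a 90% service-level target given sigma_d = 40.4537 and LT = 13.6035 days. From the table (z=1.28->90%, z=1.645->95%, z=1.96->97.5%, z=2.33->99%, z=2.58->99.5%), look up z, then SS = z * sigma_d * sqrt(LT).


From the table, SL = 90% corresponds to z = 1.28
sqrt(LT) = sqrt(13.6035) = 3.6883
SS = 1.28 * 40.4537 * 3.6883 = 190.9825

190.9825 units


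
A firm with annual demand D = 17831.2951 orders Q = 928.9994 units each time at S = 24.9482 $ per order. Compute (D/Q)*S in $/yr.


Number of orders = D/Q = 19.1941
Cost = 19.1941 * 24.9482 = 478.8579

478.8579 $/yr


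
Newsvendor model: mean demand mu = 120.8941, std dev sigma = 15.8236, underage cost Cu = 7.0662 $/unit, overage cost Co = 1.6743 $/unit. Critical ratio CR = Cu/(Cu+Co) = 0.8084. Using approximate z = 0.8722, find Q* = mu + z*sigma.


CR = Cu/(Cu+Co) = 7.0662/(7.0662+1.6743) = 0.8084
z = 0.8722
Q* = 120.8941 + 0.8722 * 15.8236 = 134.6954

134.6954 units


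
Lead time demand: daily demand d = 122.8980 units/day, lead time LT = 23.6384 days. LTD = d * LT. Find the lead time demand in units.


LTD = 122.8980 * 23.6384 = 2905.1121

2905.1121 units


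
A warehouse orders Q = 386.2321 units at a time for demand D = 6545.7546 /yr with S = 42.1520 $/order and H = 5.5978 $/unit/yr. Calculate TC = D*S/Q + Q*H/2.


Ordering cost = D*S/Q = 714.3804
Holding cost = Q*H/2 = 1081.0250
TC = 714.3804 + 1081.0250 = 1795.4054

1795.4054 $/yr


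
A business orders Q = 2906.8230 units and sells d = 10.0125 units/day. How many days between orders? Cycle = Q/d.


Cycle = 2906.8230 / 10.0125 = 290.3194

290.3194 days


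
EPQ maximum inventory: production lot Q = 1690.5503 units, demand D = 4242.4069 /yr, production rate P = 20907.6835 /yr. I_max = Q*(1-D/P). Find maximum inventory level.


D/P = 0.2029
1 - D/P = 0.7971
I_max = 1690.5503 * 0.7971 = 1347.5184

1347.5184 units


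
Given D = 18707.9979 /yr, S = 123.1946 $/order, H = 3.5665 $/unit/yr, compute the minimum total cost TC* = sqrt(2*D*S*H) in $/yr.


2*D*S*H = 16439598.5609
TC* = sqrt(16439598.5609) = 4054.5775

4054.5775 $/yr


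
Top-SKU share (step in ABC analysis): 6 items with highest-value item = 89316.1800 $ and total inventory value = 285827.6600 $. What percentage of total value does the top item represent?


Top item = 89316.1800
Total = 285827.6600
Percentage = 89316.1800 / 285827.6600 * 100 = 31.2483

31.2483%


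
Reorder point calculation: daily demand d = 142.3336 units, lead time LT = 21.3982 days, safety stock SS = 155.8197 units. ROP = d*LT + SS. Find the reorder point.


d*LT = 142.3336 * 21.3982 = 3045.6828
ROP = 3045.6828 + 155.8197 = 3201.5025

3201.5025 units


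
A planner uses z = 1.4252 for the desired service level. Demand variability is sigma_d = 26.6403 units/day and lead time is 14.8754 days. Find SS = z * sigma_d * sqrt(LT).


sqrt(LT) = sqrt(14.8754) = 3.8569
SS = 1.4252 * 26.6403 * 3.8569 = 146.4365

146.4365 units
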